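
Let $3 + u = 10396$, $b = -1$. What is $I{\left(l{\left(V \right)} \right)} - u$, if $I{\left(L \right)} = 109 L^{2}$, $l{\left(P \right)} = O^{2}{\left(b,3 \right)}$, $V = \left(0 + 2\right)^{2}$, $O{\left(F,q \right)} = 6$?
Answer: $130871$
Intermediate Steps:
$u = 10393$ ($u = -3 + 10396 = 10393$)
$V = 4$ ($V = 2^{2} = 4$)
$l{\left(P \right)} = 36$ ($l{\left(P \right)} = 6^{2} = 36$)
$I{\left(l{\left(V \right)} \right)} - u = 109 \cdot 36^{2} - 10393 = 109 \cdot 1296 - 10393 = 141264 - 10393 = 130871$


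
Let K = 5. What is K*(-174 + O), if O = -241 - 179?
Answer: -2970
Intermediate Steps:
O = -420
K*(-174 + O) = 5*(-174 - 420) = 5*(-594) = -2970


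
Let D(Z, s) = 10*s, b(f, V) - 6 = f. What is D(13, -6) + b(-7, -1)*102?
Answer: -162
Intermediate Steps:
b(f, V) = 6 + f
D(13, -6) + b(-7, -1)*102 = 10*(-6) + (6 - 7)*102 = -60 - 1*102 = -60 - 102 = -162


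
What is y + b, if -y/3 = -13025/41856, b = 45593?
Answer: 636126561/13952 ≈ 45594.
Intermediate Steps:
y = 13025/13952 (y = -(-39075)/41856 = -3*(-13025/41856) = 13025/13952 ≈ 0.93356)
y + b = 13025/13952 + 45593 = 636126561/13952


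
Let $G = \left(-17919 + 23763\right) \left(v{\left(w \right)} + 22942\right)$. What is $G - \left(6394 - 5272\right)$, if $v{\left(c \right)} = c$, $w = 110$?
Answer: $134714766$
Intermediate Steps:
$G = 134715888$ ($G = \left(-17919 + 23763\right) \left(110 + 22942\right) = 5844 \cdot 23052 = 134715888$)
$G - \left(6394 - 5272\right) = 134715888 - \left(6394 - 5272\right) = 134715888 - 1122 = 134714766$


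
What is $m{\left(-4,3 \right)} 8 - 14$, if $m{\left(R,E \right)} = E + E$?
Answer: $34$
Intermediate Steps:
$m{\left(R,E \right)} = 2 E$
$m{\left(-4,3 \right)} 8 - 14 = 2 \cdot 3 \cdot 8 - 14 = 6 \cdot 8 - 14 = 48 - 14 = 34$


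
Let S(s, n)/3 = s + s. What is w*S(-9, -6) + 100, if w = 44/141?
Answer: 3908/47 ≈ 83.149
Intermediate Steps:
w = 44/141 (w = 44*(1/141) = 44/141 ≈ 0.31206)
S(s, n) = 6*s (S(s, n) = 3*(s + s) = 3*(2*s) = 6*s)
w*S(-9, -6) + 100 = 44*(6*(-9))/141 + 100 = (44/141)*(-54) + 100 = -792/47 + 100 = 3908/47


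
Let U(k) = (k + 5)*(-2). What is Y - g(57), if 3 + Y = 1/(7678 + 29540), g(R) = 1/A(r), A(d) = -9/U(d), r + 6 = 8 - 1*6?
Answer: -359771/111654 ≈ -3.2222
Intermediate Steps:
U(k) = -10 - 2*k (U(k) = (5 + k)*(-2) = -10 - 2*k)
r = -4 (r = -6 + (8 - 1*6) = -6 + (8 - 6) = -6 + 2 = -4)
A(d) = -9/(-10 - 2*d)
g(R) = 2/9 (g(R) = 1/(9/(2*(5 - 4))) = 1/((9/2)/1) = 1/((9/2)*1) = 1/(9/2) = 2/9)
Y = -111653/37218 (Y = -3 + 1/(7678 + 29540) = -3 + 1/37218 = -111653/37218 ≈ -3.0000)
Y - g(57) = -111653/37218 - 1*2/9 = -111653/37218 - 2/9 = -359771/111654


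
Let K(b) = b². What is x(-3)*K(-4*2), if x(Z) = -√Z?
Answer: -64*I*√3 ≈ -110.85*I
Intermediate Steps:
x(-3)*K(-4*2) = (-√(-3))*(-4*2)² = -I*√3*(-8)² = -I*√3*64 = -64*I*√3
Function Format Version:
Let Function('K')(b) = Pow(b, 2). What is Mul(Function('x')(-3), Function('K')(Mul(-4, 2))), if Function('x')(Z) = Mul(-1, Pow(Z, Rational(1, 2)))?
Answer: Mul(-64, I, Pow(3, Rational(1, 2))) ≈ Mul(-110.85, I)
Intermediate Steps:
Mul(Function('x')(-3), Function('K')(Mul(-4, 2))) = Mul(Mul(-1, Pow(-3, Rational(1, 2))), Pow(Mul(-4, 2), 2)) = Mul(Mul(-1, Mul(I, Pow(3, Rational(1, 2)))), Pow(-8, 2)) = Mul(Mul(-1, I, Pow(3, Rational(1, 2))), 64) = Mul(-64, I, Pow(3, Rational(1, 2)))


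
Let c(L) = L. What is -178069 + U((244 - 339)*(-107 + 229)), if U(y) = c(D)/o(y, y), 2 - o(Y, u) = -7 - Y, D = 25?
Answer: -2062217114/11581 ≈ -1.7807e+5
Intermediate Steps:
o(Y, u) = 9 + Y (o(Y, u) = 2 - (-7 - Y) = 2 + (7 + Y) = 9 + Y)
U(y) = 25/(9 + y)
-178069 + U((244 - 339)*(-107 + 229)) = -178069 + 25/(9 + (244 - 339)*(-107 + 229)) = -178069 + 25/(9 - 95*122) = -178069 + 25/(9 - 11590) = -178069 + 25/(-11581) = -178069 + 25*(-1/11581) = -178069 - 25/11581 = -2062217114/11581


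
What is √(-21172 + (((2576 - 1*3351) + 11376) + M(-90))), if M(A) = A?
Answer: I*√10661 ≈ 103.25*I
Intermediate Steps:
√(-21172 + (((2576 - 1*3351) + 11376) + M(-90))) = √(-21172 + (((2576 - 1*3351) + 11376) - 90)) = √(-21172 + (((2576 - 3351) + 11376) - 90)) = √(-21172 + ((-775 + 11376) - 90)) = √(-21172 + (10601 - 90)) = √(-21172 + 10511) = √(-10661) = I*√10661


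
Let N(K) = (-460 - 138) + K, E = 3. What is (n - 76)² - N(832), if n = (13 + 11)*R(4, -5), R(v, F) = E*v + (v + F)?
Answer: 35110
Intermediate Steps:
R(v, F) = F + 4*v (R(v, F) = 3*v + (v + F) = 3*v + (F + v) = F + 4*v)
N(K) = -598 + K
n = 264 (n = (13 + 11)*(-5 + 4*4) = 24*(-5 + 16) = 24*11 = 264)
(n - 76)² - N(832) = (264 - 76)² - (-598 + 832) = 188² - 1*234 = 35344 - 234 = 35110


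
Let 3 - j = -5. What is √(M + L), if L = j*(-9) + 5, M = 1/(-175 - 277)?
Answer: 3*I*√380245/226 ≈ 8.1855*I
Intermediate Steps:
j = 8 (j = 3 - 1*(-5) = 3 + 5 = 8)
M = -1/452 (M = 1/(-452) = -1/452 ≈ -0.0022124)
L = -67 (L = 8*(-9) + 5 = -72 + 5 = -67)
√(M + L) = √(-1/452 - 67) = √(-30285/452) = 3*I*√380245/226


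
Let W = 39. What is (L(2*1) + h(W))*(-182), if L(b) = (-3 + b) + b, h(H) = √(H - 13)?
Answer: -182 - 182*√26 ≈ -1110.0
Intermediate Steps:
h(H) = √(-13 + H)
L(b) = -3 + 2*b
(L(2*1) + h(W))*(-182) = ((-3 + 2*(2*1)) + √(-13 + 39))*(-182) = ((-3 + 2*2) + √26)*(-182) = ((-3 + 4) + √26)*(-182) = (1 + √26)*(-182) = -182 - 182*√26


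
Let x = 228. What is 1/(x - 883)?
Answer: -1/655 ≈ -0.0015267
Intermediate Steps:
1/(x - 883) = 1/(228 - 883) = 1/(-655) = -1/655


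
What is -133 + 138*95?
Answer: 12977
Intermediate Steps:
-133 + 138*95 = -133 + 13110 = 12977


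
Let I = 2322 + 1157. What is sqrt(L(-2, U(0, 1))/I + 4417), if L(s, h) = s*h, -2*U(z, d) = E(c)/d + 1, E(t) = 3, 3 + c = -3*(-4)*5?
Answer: sqrt(1091039037)/497 ≈ 66.461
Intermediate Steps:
c = 57 (c = -3 - 3*(-4)*5 = -3 + 12*5 = -3 + 60 = 57)
I = 3479
U(z, d) = -1/2 - 3/(2*d) (U(z, d) = -(3/d + 1)/2 = -(1 + 3/d)/2 = -1/2 - 3/(2*d))
L(s, h) = h*s
sqrt(L(-2, U(0, 1))/I + 4417) = sqrt((((1/2)*(-3 - 1*1)/1)*(-2))/3479 + 4417) = sqrt((((1/2)*1*(-3 - 1))*(-2))*(1/3479) + 4417) = sqrt((((1/2)*1*(-4))*(-2))*(1/3479) + 4417) = sqrt(-2*(-2)*(1/3479) + 4417) = sqrt(4*(1/3479) + 4417) = sqrt(4/3479 + 4417) = sqrt(15366747/3479) = sqrt(1091039037)/497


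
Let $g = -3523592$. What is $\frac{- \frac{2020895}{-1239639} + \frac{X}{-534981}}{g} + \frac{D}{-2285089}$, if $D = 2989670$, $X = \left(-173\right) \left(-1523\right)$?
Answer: $- \frac{388123608154476639644117}{296653733942022552254444} \approx -1.3083$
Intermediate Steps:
$X = 263479$
$\frac{- \frac{2020895}{-1239639} + \frac{X}{-534981}}{g} + \frac{D}{-2285089} = \frac{- \frac{2020895}{-1239639} + \frac{263479}{-534981}}{-3523592} + \frac{2989670}{-2285089} = \left(\left(-2020895\right) \left(- \frac{1}{1239639}\right) + 263479 \left(- \frac{1}{534981}\right)\right) \left(- \frac{1}{3523592}\right) + 2989670 \left(- \frac{1}{2285089}\right) = \left(\frac{2020895}{1239639} - \frac{263479}{534981}\right) \left(- \frac{1}{3523592}\right) - \frac{2989670}{2285089} = \frac{83835731546}{73687034651} \left(- \frac{1}{3523592}\right) - \frac{2989670}{2285089} = - \frac{41917865773}{129821522899993196} - \frac{2989670}{2285089} = - \frac{388123608154476639644117}{296653733942022552254444}$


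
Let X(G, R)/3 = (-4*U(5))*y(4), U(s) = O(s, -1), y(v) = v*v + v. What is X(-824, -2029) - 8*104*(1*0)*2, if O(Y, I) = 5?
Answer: -1200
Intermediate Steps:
y(v) = v + v² (y(v) = v² + v = v + v²)
U(s) = 5
X(G, R) = -1200 (X(G, R) = 3*((-4*5)*(4*(1 + 4))) = 3*(-80*5) = 3*(-20*20) = 3*(-400) = -1200)
X(-824, -2029) - 8*104*(1*0)*2 = -1200 - 8*104*(1*0)*2 = -1200 - 832*0*2 = -1200 - 832*0 = -1200 - 1*0 = -1200 + 0 = -1200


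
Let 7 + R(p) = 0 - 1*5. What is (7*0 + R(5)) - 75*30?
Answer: -2262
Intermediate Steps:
R(p) = -12 (R(p) = -7 + (0 - 1*5) = -7 + (0 - 5) = -7 - 5 = -12)
(7*0 + R(5)) - 75*30 = (7*0 - 12) - 75*30 = (0 - 12) - 2250 = -12 - 2250 = -2262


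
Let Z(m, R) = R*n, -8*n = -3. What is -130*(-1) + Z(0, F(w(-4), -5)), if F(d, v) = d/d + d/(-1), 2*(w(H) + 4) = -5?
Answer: 2125/16 ≈ 132.81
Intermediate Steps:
n = 3/8 (n = -⅛*(-3) = 3/8 ≈ 0.37500)
w(H) = -13/2 (w(H) = -4 + (½)*(-5) = -4 - 5/2 = -13/2)
F(d, v) = 1 - d (F(d, v) = 1 + d*(-1) = 1 - d)
Z(m, R) = 3*R/8 (Z(m, R) = R*(3/8) = 3*R/8)
-130*(-1) + Z(0, F(w(-4), -5)) = -130*(-1) + 3*(1 - 1*(-13/2))/8 = 130 + 3*(1 + 13/2)/8 = 130 + (3/8)*(15/2) = 130 + 45/16 = 2125/16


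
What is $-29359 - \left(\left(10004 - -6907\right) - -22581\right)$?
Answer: $-68851$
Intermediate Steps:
$-29359 - \left(\left(10004 - -6907\right) - -22581\right) = -29359 - \left(\left(10004 + 6907\right) + 22581\right) = -29359 - \left(16911 + 22581\right) = -29359 - 39492 = -68851$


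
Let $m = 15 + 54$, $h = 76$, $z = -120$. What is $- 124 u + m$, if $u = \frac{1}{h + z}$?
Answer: $\frac{790}{11} \approx 71.818$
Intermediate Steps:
$m = 69$
$u = - \frac{1}{44}$ ($u = \frac{1}{76 - 120} = \frac{1}{-44} = - \frac{1}{44} \approx -0.022727$)
$- 124 u + m = \left(-124\right) \left(- \frac{1}{44}\right) + 69 = \frac{31}{11} + 69 = \frac{790}{11}$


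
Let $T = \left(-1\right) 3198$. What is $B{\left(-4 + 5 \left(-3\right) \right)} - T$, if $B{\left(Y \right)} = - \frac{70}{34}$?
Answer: $\frac{54331}{17} \approx 3195.9$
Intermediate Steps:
$T = -3198$
$B{\left(Y \right)} = - \frac{35}{17}$ ($B{\left(Y \right)} = \left(-70\right) \frac{1}{34} = - \frac{35}{17}$)
$B{\left(-4 + 5 \left(-3\right) \right)} - T = - \frac{35}{17} - -3198 = - \frac{35}{17} + 3198 = \frac{54331}{17}$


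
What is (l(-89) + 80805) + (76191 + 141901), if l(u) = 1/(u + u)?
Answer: 53203665/178 ≈ 2.9890e+5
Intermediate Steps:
l(u) = 1/(2*u)
(l(-89) + 80805) + (76191 + 141901) = ((½)/(-89) + 80805) + (76191 + 141901) = ((½)*(-1/89) + 80805) + 218092 = (-1/178 + 80805) + 218092 = 14383289/178 + 218092 = 53203665/178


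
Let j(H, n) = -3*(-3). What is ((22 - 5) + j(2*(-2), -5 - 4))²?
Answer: 676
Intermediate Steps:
j(H, n) = 9
((22 - 5) + j(2*(-2), -5 - 4))² = ((22 - 5) + 9)² = (17 + 9)² = 26² = 676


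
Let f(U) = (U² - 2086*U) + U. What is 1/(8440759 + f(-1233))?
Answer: 1/12531853 ≈ 7.9797e-8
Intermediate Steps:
f(U) = U² - 2085*U
1/(8440759 + f(-1233)) = 1/(8440759 - 1233*(-2085 - 1233)) = 1/(8440759 - 1233*(-3318)) = 1/(8440759 + 4091094) = 1/12531853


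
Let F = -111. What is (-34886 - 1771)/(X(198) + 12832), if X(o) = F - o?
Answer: -36657/12523 ≈ -2.9272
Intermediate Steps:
X(o) = -111 - o
(-34886 - 1771)/(X(198) + 12832) = (-34886 - 1771)/((-111 - 1*198) + 12832) = -36657/((-111 - 198) + 12832) = -36657/(-309 + 12832) = -36657/12523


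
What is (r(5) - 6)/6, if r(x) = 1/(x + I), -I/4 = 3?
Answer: -43/42 ≈ -1.0238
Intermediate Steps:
I = -12 (I = -4*3 = -12)
r(x) = 1/(-12 + x) (r(x) = 1/(x - 12) = 1/(-12 + x))
(r(5) - 6)/6 = (1/(-12 + 5) - 6)/6 = (1/(-7) - 6)*(⅙) = (-⅐ - 6)*(⅙) = -43/7*⅙ = -43/42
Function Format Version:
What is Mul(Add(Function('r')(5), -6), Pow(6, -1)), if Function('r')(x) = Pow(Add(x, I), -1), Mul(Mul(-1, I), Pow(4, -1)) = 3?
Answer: Rational(-43, 42) ≈ -1.0238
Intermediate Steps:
I = -12 (I = Mul(-4, 3) = -12)
Function('r')(x) = Pow(Add(-12, x), -1) (Function('r')(x) = Pow(Add(x, -12), -1) = Pow(Add(-12, x), -1))
Mul(Add(Function('r')(5), -6), Pow(6, -1)) = Mul(Add(Pow(Add(-12, 5), -1), -6), Pow(6, -1)) = Mul(Add(Pow(-7, -1), -6), Rational(1, 6)) = Mul(Add(Rational(-1, 7), -6), Rational(1, 6)) = Mul(Rational(-43, 7), Rational(1, 6)) = Rational(-43, 42)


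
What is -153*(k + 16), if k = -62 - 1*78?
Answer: 18972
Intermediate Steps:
k = -140 (k = -62 - 78 = -140)
-153*(k + 16) = -153*(-140 + 16) = -153*(-124) = 18972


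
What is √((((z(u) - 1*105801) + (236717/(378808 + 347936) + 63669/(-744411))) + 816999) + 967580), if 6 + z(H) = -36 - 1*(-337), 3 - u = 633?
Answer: √13650721717671106439405323902/90166037964 ≈ 1295.8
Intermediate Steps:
u = -630 (u = 3 - 1*633 = 3 - 633 = -630)
z(H) = 295 (z(H) = -6 + (-36 - 1*(-337)) = -6 + (-36 + 337) = -6 + 301 = 295)
√((((z(u) - 1*105801) + (236717/(378808 + 347936) + 63669/(-744411))) + 816999) + 967580) = √((((295 - 1*105801) + (236717/(378808 + 347936) + 63669/(-744411))) + 816999) + 967580) = √((((295 - 105801) + (236717/726744 + 63669*(-1/744411))) + 816999) + 967580) = √(((-105506 + (236717*(1/726744) - 21223/248137)) + 816999) + 967580) = √(((-105506 + (236717/726744 - 21223/248137)) + 816999) + 967580) = √(((-105506 + 43314558317/180332075928) + 816999) + 967580) = √((-19026072688301251/180332075928 + 816999) + 967580) = √(128305053012798821/180332075928 + 967580) = √(302790763039213061/180332075928) = √13650721717671106439405323902/90166037964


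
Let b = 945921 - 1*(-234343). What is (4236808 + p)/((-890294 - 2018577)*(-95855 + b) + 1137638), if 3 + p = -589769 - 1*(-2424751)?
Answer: -6071787/3154404754601 ≈ -1.9249e-6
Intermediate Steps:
p = 1834979 (p = -3 + (-589769 - 1*(-2424751)) = -3 + (-589769 + 2424751) = -3 + 1834982 = 1834979)
b = 1180264 (b = 945921 + 234343 = 1180264)
(4236808 + p)/((-890294 - 2018577)*(-95855 + b) + 1137638) = (4236808 + 1834979)/((-890294 - 2018577)*(-95855 + 1180264) + 1137638) = 6071787/(-2908871*1084409 + 1137638) = 6071787/(-3154405892239 + 1137638) = 6071787/(-3154404754601) = 6071787*(-1/3154404754601) = -6071787/3154404754601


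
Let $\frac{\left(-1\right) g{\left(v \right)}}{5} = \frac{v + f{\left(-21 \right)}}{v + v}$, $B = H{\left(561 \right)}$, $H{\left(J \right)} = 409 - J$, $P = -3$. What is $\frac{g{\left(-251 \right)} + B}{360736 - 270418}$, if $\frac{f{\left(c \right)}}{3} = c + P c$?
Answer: $- \frac{25643}{15113212} \approx -0.0016967$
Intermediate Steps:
$f{\left(c \right)} = - 6 c$ ($f{\left(c \right)} = 3 \left(c - 3 c\right) = 3 \left(- 2 c\right) = - 6 c$)
$B = -152$ ($B = 409 - 561 = -152$)
$g{\left(v \right)} = - \frac{5 \left(126 + v\right)}{2 v}$ ($g{\left(v \right)} = - 5 \frac{v - -126}{v + v} = - 5 \frac{v + 126}{2 v} = - 5 \left(126 + v\right) \frac{1}{2 v} = - 5 \frac{126 + v}{2 v} = - \frac{5 \left(126 + v\right)}{2 v}$)
$\frac{g{\left(-251 \right)} + B}{360736 - 270418} = \frac{\left(- \frac{5}{2} - \frac{315}{-251}\right) - 152}{360736 - 270418} = \frac{\left(- \frac{5}{2} - - \frac{315}{251}\right) - 152}{90318} = \left(\left(- \frac{5}{2} + \frac{315}{251}\right) - 152\right) \frac{1}{90318} = \left(- \frac{625}{502} - 152\right) \frac{1}{90318} = \left(- \frac{76929}{502}\right) \frac{1}{90318} = - \frac{25643}{15113212}$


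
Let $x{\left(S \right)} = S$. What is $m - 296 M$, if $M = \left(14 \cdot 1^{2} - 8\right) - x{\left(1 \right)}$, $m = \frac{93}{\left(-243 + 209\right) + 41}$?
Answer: $- \frac{10267}{7} \approx -1466.7$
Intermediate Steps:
$m = \frac{93}{7}$ ($m = \frac{93}{-34 + 41} = \frac{93}{7} \approx 13.286$)
$M = 5$ ($M = \left(14 \cdot 1^{2} - 8\right) - 1 = \left(14 \cdot 1 - 8\right) - 1 = \left(14 - 8\right) - 1 = 6 - 1 = 5$)
$m - 296 M = \frac{93}{7} - 1480 = - \frac{10267}{7}$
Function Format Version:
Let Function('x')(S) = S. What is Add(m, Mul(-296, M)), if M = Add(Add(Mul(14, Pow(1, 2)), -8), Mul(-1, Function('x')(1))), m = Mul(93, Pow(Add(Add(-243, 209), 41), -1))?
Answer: Rational(-10267, 7) ≈ -1466.7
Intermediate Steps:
m = Rational(93, 7) (m = Mul(93, Pow(Add(-34, 41), -1)) = Mul(93, Pow(7, -1)) = Mul(93, Rational(1, 7)) = Rational(93, 7) ≈ 13.286)
M = 5 (M = Add(Add(Mul(14, Pow(1, 2)), -8), Mul(-1, 1)) = Add(Add(Mul(14, 1), -8), -1) = Add(Add(14, -8), -1) = Add(6, -1) = 5)
Add(m, Mul(-296, M)) = Add(Rational(93, 7), Mul(-296, 5)) = Add(Rational(93, 7), -1480) = Rational(-10267, 7)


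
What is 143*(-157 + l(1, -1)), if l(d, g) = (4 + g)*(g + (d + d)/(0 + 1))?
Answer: -22022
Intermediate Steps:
l(d, g) = (4 + g)*(g + 2*d) (l(d, g) = (4 + g)*(g + (2*d)/1) = (4 + g)*(g + (2*d)*1) = (4 + g)*(g + 2*d))
143*(-157 + l(1, -1)) = 143*(-157 + ((-1)² + 4*(-1) + 8*1 + 2*1*(-1))) = 143*(-157 + (1 - 4 + 8 - 2)) = 143*(-157 + 3) = 143*(-154) = -22022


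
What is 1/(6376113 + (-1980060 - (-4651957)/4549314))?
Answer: 4549314/19999030109599 ≈ 2.2748e-7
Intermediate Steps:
1/(6376113 + (-1980060 - (-4651957)/4549314)) = 1/(6376113 + (-1980060 - 1*(-4651957/4549314))) = 1/(6376113 + (-1980060 + 4651957/4549314)) = 1/(6376113 - 9007910026883/4549314) = 1/(19999030109599/4549314) = 4549314/19999030109599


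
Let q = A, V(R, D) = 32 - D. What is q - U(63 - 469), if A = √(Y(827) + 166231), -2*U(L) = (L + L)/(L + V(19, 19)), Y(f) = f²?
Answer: 406/393 + 4*√53135 ≈ 923.07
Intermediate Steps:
U(L) = -L/(13 + L) (U(L) = -(L + L)/(2*(L + (32 - 1*19))) = -2*L/(2*(L + (32 - 19))) = -2*L/(2*(L + 13)) = -2*L/(2*(13 + L)) = -L/(13 + L))
A = 4*√53135 (A = √(827² + 166231) = √(683929 + 166231) = √850160 = 4*√53135 ≈ 922.04)
q = 4*√53135 ≈ 922.04
q - U(63 - 469) = 4*√53135 - (-1)*(63 - 469)/(13 + (63 - 469)) = 4*√53135 - (-1)*(-406)/(13 - 406) = 4*√53135 - (-1)*(-406)/(-393) = 4*√53135 - (-1)*(-406)*(-1)/393 = 4*√53135 - 1*(-406/393) = 4*√53135 + 406/393 = 406/393 + 4*√53135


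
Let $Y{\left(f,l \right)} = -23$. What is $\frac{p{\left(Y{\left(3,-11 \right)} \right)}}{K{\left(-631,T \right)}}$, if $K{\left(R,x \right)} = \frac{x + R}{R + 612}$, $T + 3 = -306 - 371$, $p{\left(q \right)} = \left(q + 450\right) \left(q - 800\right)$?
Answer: $- \frac{351421}{69} \approx -5093.1$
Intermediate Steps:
$p{\left(q \right)} = \left(-800 + q\right) \left(450 + q\right)$ ($p{\left(q \right)} = \left(450 + q\right) \left(-800 + q\right) = \left(-800 + q\right) \left(450 + q\right)$)
$T = -680$ ($T = -3 - 677 = -680$)
$K{\left(R,x \right)} = \frac{R + x}{612 + R}$
$\frac{p{\left(Y{\left(3,-11 \right)} \right)}}{K{\left(-631,T \right)}} = \frac{-360000 + \left(-23\right)^{2} - -8050}{\frac{1}{612 - 631} \left(-631 - 680\right)} = \frac{-360000 + 529 + 8050}{\frac{1}{-19} \left(-1311\right)} = - \frac{351421}{\left(- \frac{1}{19}\right) \left(-1311\right)} = - \frac{351421}{69}$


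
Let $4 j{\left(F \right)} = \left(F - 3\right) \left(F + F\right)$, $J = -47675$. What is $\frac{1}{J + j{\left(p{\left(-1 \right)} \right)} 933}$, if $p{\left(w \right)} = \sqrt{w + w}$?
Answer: $\frac{2 i}{- 97216 i + 2799 \sqrt{2}} \approx -2.0539 \cdot 10^{-5} + 8.3628 \cdot 10^{-7} i$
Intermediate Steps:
$p{\left(w \right)} = \sqrt{2} \sqrt{w}$ ($p{\left(w \right)} = \sqrt{2 w} = \sqrt{2} \sqrt{w}$)
$j{\left(F \right)} = \frac{F \left(-3 + F\right)}{2}$ ($j{\left(F \right)} = \frac{\left(F - 3\right) \left(F + F\right)}{4} = \frac{\left(-3 + F\right) 2 F}{4} = \frac{2 F \left(-3 + F\right)}{4} = \frac{F \left(-3 + F\right)}{2}$)
$\frac{1}{J + j{\left(p{\left(-1 \right)} \right)} 933} = \frac{1}{-47675 + \frac{\sqrt{2} \sqrt{-1} \left(-3 + \sqrt{2} \sqrt{-1}\right)}{2} \cdot 933} = \frac{1}{-47675 + \frac{\sqrt{2} i \left(-3 + \sqrt{2} i\right)}{2} \cdot 933} = \frac{1}{-47675 + \frac{i \sqrt{2} \left(-3 + i \sqrt{2}\right)}{2} \cdot 933} = \frac{1}{-47675 + \frac{933 i \sqrt{2} \left(-3 + i \sqrt{2}\right)}{2}}$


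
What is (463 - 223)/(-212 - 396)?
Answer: -15/38 ≈ -0.39474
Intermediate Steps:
(463 - 223)/(-212 - 396) = 240/(-608) = 240*(-1/608) = -15/38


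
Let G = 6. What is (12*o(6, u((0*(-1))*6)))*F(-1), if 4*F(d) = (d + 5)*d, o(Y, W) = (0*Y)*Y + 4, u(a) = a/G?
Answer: -48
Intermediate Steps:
u(a) = a/6
o(Y, W) = 4 (o(Y, W) = 0*Y + 4 = 0 + 4 = 4)
F(d) = d*(5 + d)/4 (F(d) = ((d + 5)*d)/4 = ((5 + d)*d)/4 = (d*(5 + d))/4 = d*(5 + d)/4)
(12*o(6, u((0*(-1))*6)))*F(-1) = (12*4)*((1/4)*(-1)*(5 - 1)) = 48*((1/4)*(-1)*4) = 48*(-1) = -48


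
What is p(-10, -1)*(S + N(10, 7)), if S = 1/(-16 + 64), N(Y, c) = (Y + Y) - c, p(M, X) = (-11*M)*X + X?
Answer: -23125/16 ≈ -1445.3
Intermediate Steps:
p(M, X) = X - 11*M*X (p(M, X) = -11*M*X + X = X - 11*M*X)
N(Y, c) = -c + 2*Y (N(Y, c) = 2*Y - c = -c + 2*Y)
S = 1/48 ≈ 0.020833
p(-10, -1)*(S + N(10, 7)) = (-(1 - 11*(-10)))*(1/48 + (-1*7 + 2*10)) = (-(1 + 110))*(1/48 + (-7 + 20)) = (-1*111)*(1/48 + 13) = -111*625/48 = -23125/16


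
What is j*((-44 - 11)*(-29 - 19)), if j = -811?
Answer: -2141040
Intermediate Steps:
j*((-44 - 11)*(-29 - 19)) = -811*(-44 - 11)*(-29 - 19) = -(-44605)*(-48) = -811*2640 = -2141040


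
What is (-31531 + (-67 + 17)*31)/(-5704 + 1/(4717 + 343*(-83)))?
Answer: 785739912/135481409 ≈ 5.7996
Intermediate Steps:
(-31531 + (-67 + 17)*31)/(-5704 + 1/(4717 + 343*(-83))) = (-31531 - 50*31)/(-5704 + 1/(4717 - 28469)) = (-31531 - 1550)/(-5704 + 1/(-23752)) = -33081/(-5704 - 1/23752) = -33081/(-135481409/23752) = -33081*(-23752/135481409) = 785739912/135481409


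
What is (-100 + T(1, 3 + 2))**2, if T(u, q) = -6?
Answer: 11236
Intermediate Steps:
(-100 + T(1, 3 + 2))**2 = (-100 - 6)**2 = (-106)**2 = 11236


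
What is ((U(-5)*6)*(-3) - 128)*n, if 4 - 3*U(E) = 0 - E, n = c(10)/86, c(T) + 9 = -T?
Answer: 1159/43 ≈ 26.953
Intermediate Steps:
c(T) = -9 - T
n = -19/86 (n = (-9 - 1*10)/86 = (-9 - 10)*(1/86) = -19*1/86 = -19/86 ≈ -0.22093)
U(E) = 4/3 + E/3 (U(E) = 4/3 - (0 - E)/3 = 4/3 - (-1)*E/3 = 4/3 + E/3)
((U(-5)*6)*(-3) - 128)*n = (((4/3 + (⅓)*(-5))*6)*(-3) - 128)*(-19/86) = (((4/3 - 5/3)*6)*(-3) - 128)*(-19/86) = (-⅓*6*(-3) - 128)*(-19/86) = (-2*(-3) - 128)*(-19/86) = (6 - 128)*(-19/86) = -122*(-19/86) = 1159/43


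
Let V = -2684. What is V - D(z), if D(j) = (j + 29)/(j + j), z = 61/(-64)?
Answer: -325653/122 ≈ -2669.3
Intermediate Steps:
z = -61/64 (z = 61*(-1/64) = -61/64 ≈ -0.95313)
D(j) = (29 + j)/(2*j) (D(j) = (29 + j)/((2*j)) = (29 + j)*(1/(2*j)) = (29 + j)/(2*j))
V - D(z) = -2684 - (29 - 61/64)/(2*(-61/64)) = -2684 - (-64)*1795/(2*61*64) = -2684 - 1*(-1795/122) = -2684 + 1795/122 = -325653/122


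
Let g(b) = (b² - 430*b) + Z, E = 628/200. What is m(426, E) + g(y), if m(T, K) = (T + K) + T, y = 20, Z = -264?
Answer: -380443/50 ≈ -7608.9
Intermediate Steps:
E = 157/50 (E = 628*(1/200) = 157/50 ≈ 3.1400)
g(b) = -264 + b² - 430*b (g(b) = (b² - 430*b) - 264 = -264 + b² - 430*b)
m(T, K) = K + 2*T (m(T, K) = (K + T) + T = K + 2*T)
m(426, E) + g(y) = (157/50 + 2*426) + (-264 + 20² - 430*20) = (157/50 + 852) + (-264 + 400 - 8600) = 42757/50 - 8464 = -380443/50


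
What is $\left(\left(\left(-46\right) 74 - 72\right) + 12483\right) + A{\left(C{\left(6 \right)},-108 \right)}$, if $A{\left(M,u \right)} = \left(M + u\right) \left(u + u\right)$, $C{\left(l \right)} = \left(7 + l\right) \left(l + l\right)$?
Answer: $-1361$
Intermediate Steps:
$C{\left(l \right)} = 2 l \left(7 + l\right)$ ($C{\left(l \right)} = \left(7 + l\right) 2 l = 2 l \left(7 + l\right)$)
$A{\left(M,u \right)} = 2 u \left(M + u\right)$ ($A{\left(M,u \right)} = \left(M + u\right) 2 u = 2 u \left(M + u\right)$)
$\left(\left(\left(-46\right) 74 - 72\right) + 12483\right) + A{\left(C{\left(6 \right)},-108 \right)} = \left(\left(\left(-46\right) 74 - 72\right) + 12483\right) + 2 \left(-108\right) \left(2 \cdot 6 \left(7 + 6\right) - 108\right) = \left(\left(-3404 - 72\right) + 12483\right) + 2 \left(-108\right) \left(2 \cdot 6 \cdot 13 - 108\right) = \left(-3476 + 12483\right) + 2 \left(-108\right) \left(156 - 108\right) = 9007 + 2 \left(-108\right) 48 = 9007 - 10368 = -1361$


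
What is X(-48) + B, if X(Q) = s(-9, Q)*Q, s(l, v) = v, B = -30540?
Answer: -28236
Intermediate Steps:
X(Q) = Q² (X(Q) = Q*Q = Q²)
X(-48) + B = (-48)² - 30540 = 2304 - 30540 = -28236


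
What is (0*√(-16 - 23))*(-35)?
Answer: 0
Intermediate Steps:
(0*√(-16 - 23))*(-35) = (0*√(-39))*(-35) = (0*(I*√39))*(-35) = 0*(-35) = 0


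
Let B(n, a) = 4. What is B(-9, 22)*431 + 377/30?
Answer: 52097/30 ≈ 1736.6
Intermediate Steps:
B(-9, 22)*431 + 377/30 = 4*431 + 377/30 = 1724 + 377*(1/30) = 1724 + 377/30 = 52097/30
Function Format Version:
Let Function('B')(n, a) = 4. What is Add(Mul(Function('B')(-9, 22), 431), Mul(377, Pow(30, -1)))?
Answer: Rational(52097, 30) ≈ 1736.6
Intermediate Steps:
Add(Mul(Function('B')(-9, 22), 431), Mul(377, Pow(30, -1))) = Add(Mul(4, 431), Mul(377, Pow(30, -1))) = Add(1724, Mul(377, Rational(1, 30))) = Add(1724, Rational(377, 30)) = Rational(52097, 30)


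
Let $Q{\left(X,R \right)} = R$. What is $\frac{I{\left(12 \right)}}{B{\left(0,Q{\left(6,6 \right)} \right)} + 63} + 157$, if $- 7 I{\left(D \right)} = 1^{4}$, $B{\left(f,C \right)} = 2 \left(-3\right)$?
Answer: $\frac{62642}{399} \approx 157.0$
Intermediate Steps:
$B{\left(f,C \right)} = -6$
$I{\left(D \right)} = - \frac{1}{7}$ ($I{\left(D \right)} = - \frac{1^{4}}{7} = \left(- \frac{1}{7}\right) 1 = - \frac{1}{7}$)
$\frac{I{\left(12 \right)}}{B{\left(0,Q{\left(6,6 \right)} \right)} + 63} + 157 = \frac{1}{-6 + 63} \left(- \frac{1}{7}\right) + 157 = \frac{1}{57} \left(- \frac{1}{7}\right) + 157 = - \frac{1}{399} + 157 = \frac{62642}{399}$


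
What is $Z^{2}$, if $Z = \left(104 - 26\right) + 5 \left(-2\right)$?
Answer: $4624$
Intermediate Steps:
$Z = 68$ ($Z = 78 - 10 = 68$)
$Z^{2} = 68^{2} = 4624$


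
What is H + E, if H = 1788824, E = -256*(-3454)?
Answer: 2673048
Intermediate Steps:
E = 884224
H + E = 1788824 + 884224 = 2673048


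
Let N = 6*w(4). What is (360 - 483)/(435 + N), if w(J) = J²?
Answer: -41/177 ≈ -0.23164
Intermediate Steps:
N = 96 (N = 6*4² = 6*16 = 96)
(360 - 483)/(435 + N) = (360 - 483)/(435 + 96) = -123/531 = -123*1/531 = -41/177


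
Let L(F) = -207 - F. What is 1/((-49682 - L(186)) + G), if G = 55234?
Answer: 1/5945 ≈ 0.00016821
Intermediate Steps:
1/((-49682 - L(186)) + G) = 1/((-49682 - (-207 - 1*186)) + 55234) = 1/((-49682 - (-207 - 186)) + 55234) = 1/((-49682 - 1*(-393)) + 55234) = 1/((-49682 + 393) + 55234) = 1/(-49289 + 55234) = 1/5945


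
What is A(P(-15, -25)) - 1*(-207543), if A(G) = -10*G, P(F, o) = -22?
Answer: 207763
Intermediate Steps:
A(P(-15, -25)) - 1*(-207543) = -10*(-22) - 1*(-207543) = 220 + 207543 = 207763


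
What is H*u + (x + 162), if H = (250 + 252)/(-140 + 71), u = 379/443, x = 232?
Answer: 11853140/30567 ≈ 387.78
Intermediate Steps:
u = 379/443 (u = 379*(1/443) = 379/443 ≈ 0.85553)
H = -502/69 (H = 502/(-69) = 502*(-1/69) = -502/69 ≈ -7.2754)
H*u + (x + 162) = -502/69*379/443 + (232 + 162) = -190258/30567 + 394 = 11853140/30567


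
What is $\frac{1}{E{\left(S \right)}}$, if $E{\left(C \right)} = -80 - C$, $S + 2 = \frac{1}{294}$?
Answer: $- \frac{294}{22933} \approx -0.01282$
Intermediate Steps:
$S = - \frac{587}{294}$ ($S = -2 + \frac{1}{294} = - \frac{587}{294} \approx -1.9966$)
$\frac{1}{E{\left(S \right)}} = \frac{1}{-80 - - \frac{587}{294}} = \frac{1}{-80 + \frac{587}{294}} = \frac{1}{- \frac{22933}{294}} = - \frac{294}{22933}$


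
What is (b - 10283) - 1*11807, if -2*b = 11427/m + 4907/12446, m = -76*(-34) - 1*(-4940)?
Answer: -98508523415/4459224 ≈ -22091.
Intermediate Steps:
m = 7524 (m = 2584 + 4940 = 7524)
b = -4265255/4459224 (b = -(11427/7524 + 4907/12446)/2 = -(11427*(1/7524) + 4907*(1/12446))/2 = -(3809/2508 + 701/1778)/2 = -½*4265255/2229612 = -4265255/4459224 ≈ -0.95650)
(b - 10283) - 1*11807 = (-4265255/4459224 - 10283) - 1*11807 = -45858465647/4459224 - 11807 = -98508523415/4459224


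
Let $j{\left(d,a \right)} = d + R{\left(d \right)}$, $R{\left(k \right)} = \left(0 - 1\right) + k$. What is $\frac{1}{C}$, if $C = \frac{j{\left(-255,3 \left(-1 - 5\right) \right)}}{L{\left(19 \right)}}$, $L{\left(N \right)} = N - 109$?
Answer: $\frac{90}{511} \approx 0.17613$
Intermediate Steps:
$R{\left(k \right)} = -1 + k$
$L{\left(N \right)} = -109 + N$ ($L{\left(N \right)} = N - 109 = -109 + N$)
$j{\left(d,a \right)} = -1 + 2 d$ ($j{\left(d,a \right)} = d + \left(-1 + d\right) = -1 + 2 d$)
$C = \frac{511}{90}$ ($C = \frac{-1 + 2 \left(-255\right)}{-109 + 19} = \frac{-1 - 510}{-90} = \left(-511\right) \left(- \frac{1}{90}\right) = \frac{511}{90} \approx 5.6778$)
$\frac{1}{C} = \frac{1}{\frac{511}{90}} = \frac{90}{511}$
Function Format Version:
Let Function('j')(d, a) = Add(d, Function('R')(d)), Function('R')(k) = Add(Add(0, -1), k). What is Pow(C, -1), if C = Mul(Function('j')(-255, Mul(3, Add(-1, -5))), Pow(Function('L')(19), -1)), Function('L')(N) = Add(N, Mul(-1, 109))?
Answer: Rational(90, 511) ≈ 0.17613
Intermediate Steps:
Function('R')(k) = Add(-1, k)
Function('L')(N) = Add(-109, N) (Function('L')(N) = Add(N, -109) = Add(-109, N))
Function('j')(d, a) = Add(-1, Mul(2, d)) (Function('j')(d, a) = Add(d, Add(-1, d)) = Add(-1, Mul(2, d)))
C = Rational(511, 90) (C = Mul(Add(-1, Mul(2, -255)), Pow(Add(-109, 19), -1)) = Mul(Add(-1, -510), Pow(-90, -1)) = Mul(-511, Rational(-1, 90)) = Rational(511, 90) ≈ 5.6778)
Pow(C, -1) = Pow(Rational(511, 90), -1) = Rational(90, 511)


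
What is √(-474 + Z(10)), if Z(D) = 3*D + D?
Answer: I*√434 ≈ 20.833*I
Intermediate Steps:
Z(D) = 4*D
√(-474 + Z(10)) = √(-474 + 4*10) = √(-474 + 40) = √(-434) = I*√434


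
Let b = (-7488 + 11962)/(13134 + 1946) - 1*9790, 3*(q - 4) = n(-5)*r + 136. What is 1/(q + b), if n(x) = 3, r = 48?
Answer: -22620/219241409 ≈ -0.00010317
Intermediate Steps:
q = 292/3 (q = 4 + (3*48 + 136)/3 = 4 + (144 + 136)/3 = 4 + (⅓)*280 = 4 + 280/3 = 292/3 ≈ 97.333)
b = -73814363/7540 (b = 4474/15080 - 9790 = 4474*(1/15080) - 9790 = 2237/7540 - 9790 = -73814363/7540 ≈ -9789.7)
1/(q + b) = 1/(292/3 - 73814363/7540) = 1/(-219241409/22620) = -22620/219241409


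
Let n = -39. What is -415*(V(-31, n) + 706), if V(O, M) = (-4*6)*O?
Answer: -601750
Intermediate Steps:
V(O, M) = -24*O
-415*(V(-31, n) + 706) = -415*(-24*(-31) + 706) = -415*(744 + 706) = -415*1450 = -601750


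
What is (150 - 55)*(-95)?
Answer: -9025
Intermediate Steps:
(150 - 55)*(-95) = 95*(-95) = -9025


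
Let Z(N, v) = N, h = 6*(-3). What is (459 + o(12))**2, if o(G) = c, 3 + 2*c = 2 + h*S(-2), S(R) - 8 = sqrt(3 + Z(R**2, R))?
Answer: 599797/4 - 6957*sqrt(7) ≈ 1.3154e+5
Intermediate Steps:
h = -18
S(R) = 8 + sqrt(3 + R**2)
c = -145/2 - 9*sqrt(7) (c = -3/2 + (2 - 18*(8 + sqrt(3 + (-2)**2)))/2 = -3/2 + (2 - 18*(8 + sqrt(3 + 4)))/2 = -3/2 + (2 - 18*(8 + sqrt(7)))/2 = -3/2 + (2 + (-144 - 18*sqrt(7)))/2 = -3/2 + (-142 - 18*sqrt(7))/2 = -3/2 + (-71 - 9*sqrt(7)) = -145/2 - 9*sqrt(7) ≈ -96.312)
o(G) = -145/2 - 9*sqrt(7)
(459 + o(12))**2 = (459 + (-145/2 - 9*sqrt(7)))**2 = (773/2 - 9*sqrt(7))**2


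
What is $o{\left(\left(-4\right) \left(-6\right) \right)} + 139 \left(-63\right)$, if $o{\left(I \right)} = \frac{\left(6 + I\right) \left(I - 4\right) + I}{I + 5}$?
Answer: $- \frac{253329}{29} \approx -8735.5$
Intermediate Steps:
$o{\left(I \right)} = \frac{I + \left(-4 + I\right) \left(6 + I\right)}{5 + I}$ ($o{\left(I \right)} = \frac{\left(6 + I\right) \left(-4 + I\right) + I}{5 + I} = \frac{\left(-4 + I\right) \left(6 + I\right) + I}{5 + I} = \frac{I + \left(-4 + I\right) \left(6 + I\right)}{5 + I}$)
$o{\left(\left(-4\right) \left(-6\right) \right)} + 139 \left(-63\right) = \frac{-24 + \left(\left(-4\right) \left(-6\right)\right)^{2} + 3 \left(\left(-4\right) \left(-6\right)\right)}{5 - -24} + 139 \left(-63\right) = \frac{-24 + 24^{2} + 3 \cdot 24}{5 + 24} - 8757 = \frac{-24 + 576 + 72}{29} - 8757 = \frac{1}{29} \cdot 624 - 8757 = \frac{624}{29} - 8757 = - \frac{253329}{29}$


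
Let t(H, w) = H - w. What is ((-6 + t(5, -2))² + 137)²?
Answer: 19044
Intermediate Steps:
((-6 + t(5, -2))² + 137)² = ((-6 + (5 - 1*(-2)))² + 137)² = ((-6 + (5 + 2))² + 137)² = ((-6 + 7)² + 137)² = (1² + 137)² = (1 + 137)² = 138² = 19044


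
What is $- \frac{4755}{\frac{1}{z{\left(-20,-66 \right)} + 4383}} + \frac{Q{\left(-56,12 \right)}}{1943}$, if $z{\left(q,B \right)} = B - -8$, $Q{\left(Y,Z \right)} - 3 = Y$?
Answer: $- \frac{39958523678}{1943} \approx -2.0565 \cdot 10^{7}$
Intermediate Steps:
$Q{\left(Y,Z \right)} = 3 + Y$
$z{\left(q,B \right)} = 8 + B$ ($z{\left(q,B \right)} = B + 8 = 8 + B$)
$- \frac{4755}{\frac{1}{z{\left(-20,-66 \right)} + 4383}} + \frac{Q{\left(-56,12 \right)}}{1943} = - \frac{4755}{\frac{1}{\left(8 - 66\right) + 4383}} + \frac{3 - 56}{1943} = - \frac{4755}{\frac{1}{-58 + 4383}} - \frac{53}{1943} = - \frac{4755}{\frac{1}{4325}} - \frac{53}{1943} = - 4755 \frac{1}{\frac{1}{4325}} - \frac{53}{1943} = \left(-4755\right) 4325 - \frac{53}{1943} = -20565375 - \frac{53}{1943} = - \frac{39958523678}{1943}$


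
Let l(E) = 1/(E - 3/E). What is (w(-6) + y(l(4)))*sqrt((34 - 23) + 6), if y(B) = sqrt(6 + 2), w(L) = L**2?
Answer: 2*sqrt(17)*(18 + sqrt(2)) ≈ 160.09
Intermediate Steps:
y(B) = 2*sqrt(2) (y(B) = sqrt(8) = 2*sqrt(2))
(w(-6) + y(l(4)))*sqrt((34 - 23) + 6) = ((-6)**2 + 2*sqrt(2))*sqrt((34 - 23) + 6) = (36 + 2*sqrt(2))*sqrt(11 + 6) = (36 + 2*sqrt(2))*sqrt(17) = sqrt(17)*(36 + 2*sqrt(2))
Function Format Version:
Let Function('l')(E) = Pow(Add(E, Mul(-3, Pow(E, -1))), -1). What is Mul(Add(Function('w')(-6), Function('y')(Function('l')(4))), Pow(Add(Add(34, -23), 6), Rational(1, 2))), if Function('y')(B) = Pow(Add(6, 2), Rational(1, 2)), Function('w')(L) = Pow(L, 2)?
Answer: Mul(2, Pow(17, Rational(1, 2)), Add(18, Pow(2, Rational(1, 2)))) ≈ 160.09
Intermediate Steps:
Function('y')(B) = Mul(2, Pow(2, Rational(1, 2))) (Function('y')(B) = Pow(8, Rational(1, 2)) = Mul(2, Pow(2, Rational(1, 2))))
Mul(Add(Function('w')(-6), Function('y')(Function('l')(4))), Pow(Add(Add(34, -23), 6), Rational(1, 2))) = Mul(Add(Pow(-6, 2), Mul(2, Pow(2, Rational(1, 2)))), Pow(Add(Add(34, -23), 6), Rational(1, 2))) = Mul(Add(36, Mul(2, Pow(2, Rational(1, 2)))), Pow(Add(11, 6), Rational(1, 2))) = Mul(Add(36, Mul(2, Pow(2, Rational(1, 2)))), Pow(17, Rational(1, 2))) = Mul(Pow(17, Rational(1, 2)), Add(36, Mul(2, Pow(2, Rational(1, 2)))))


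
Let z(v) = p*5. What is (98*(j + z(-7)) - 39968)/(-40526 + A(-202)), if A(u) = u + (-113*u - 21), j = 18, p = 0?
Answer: 38204/17923 ≈ 2.1316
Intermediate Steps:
A(u) = -21 - 112*u (A(u) = u + (-21 - 113*u) = -21 - 112*u)
z(v) = 0 (z(v) = 0*5 = 0)
(98*(j + z(-7)) - 39968)/(-40526 + A(-202)) = (98*(18 + 0) - 39968)/(-40526 + (-21 - 112*(-202))) = (98*18 - 39968)/(-40526 + (-21 + 22624)) = (1764 - 39968)/(-40526 + 22603) = -38204/(-17923) = -38204*(-1/17923) = 38204/17923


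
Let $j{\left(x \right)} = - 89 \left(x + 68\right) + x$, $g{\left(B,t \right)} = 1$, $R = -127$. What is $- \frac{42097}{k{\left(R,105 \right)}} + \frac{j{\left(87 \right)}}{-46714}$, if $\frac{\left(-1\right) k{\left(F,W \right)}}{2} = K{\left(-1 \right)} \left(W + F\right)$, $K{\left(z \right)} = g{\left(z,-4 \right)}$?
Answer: $- \frac{89359823}{93428} \approx -956.46$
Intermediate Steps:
$K{\left(z \right)} = 1$
$k{\left(F,W \right)} = - 2 F - 2 W$ ($k{\left(F,W \right)} = - 2 \cdot 1 \left(W + F\right) = - 2 \cdot 1 \left(F + W\right) = - 2 \left(F + W\right) = - 2 F - 2 W$)
$j{\left(x \right)} = -6052 - 88 x$ ($j{\left(x \right)} = - 89 \left(68 + x\right) + x = \left(-6052 - 89 x\right) + x = -6052 - 88 x$)
$- \frac{42097}{k{\left(R,105 \right)}} + \frac{j{\left(87 \right)}}{-46714} = - \frac{42097}{\left(-2\right) \left(-127\right) - 210} + \frac{-6052 - 7656}{-46714} = - \frac{42097}{254 - 210} + \left(-6052 - 7656\right) \left(- \frac{1}{46714}\right) = - \frac{42097}{44} - - \frac{6854}{23357} = \left(-42097\right) \frac{1}{44} + \frac{6854}{23357} = - \frac{3827}{4} + \frac{6854}{23357} = - \frac{89359823}{93428}$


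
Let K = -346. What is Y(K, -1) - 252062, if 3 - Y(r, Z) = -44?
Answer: -252015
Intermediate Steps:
Y(r, Z) = 47 (Y(r, Z) = 3 - 1*(-44) = 3 + 44 = 47)
Y(K, -1) - 252062 = 47 - 252062 = -252015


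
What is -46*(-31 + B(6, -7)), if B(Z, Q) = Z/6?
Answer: 1380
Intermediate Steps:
B(Z, Q) = Z/6
-46*(-31 + B(6, -7)) = -46*(-31 + (1/6)*6) = -46*(-31 + 1) = -46*(-30) = 1380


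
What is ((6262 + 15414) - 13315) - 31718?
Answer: -23357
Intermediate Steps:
((6262 + 15414) - 13315) - 31718 = (21676 - 13315) - 31718 = 8361 - 31718 = -23357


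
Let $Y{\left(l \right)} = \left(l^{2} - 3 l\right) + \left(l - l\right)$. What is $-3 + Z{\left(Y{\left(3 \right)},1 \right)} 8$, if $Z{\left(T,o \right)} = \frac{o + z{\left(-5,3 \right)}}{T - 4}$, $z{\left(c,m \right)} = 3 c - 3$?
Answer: $31$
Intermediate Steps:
$z{\left(c,m \right)} = -3 + 3 c$
$Y{\left(l \right)} = l^{2} - 3 l$ ($Y{\left(l \right)} = \left(l^{2} - 3 l\right) + 0 = l^{2} - 3 l$)
$Z{\left(T,o \right)} = \frac{-18 + o}{-4 + T}$ ($Z{\left(T,o \right)} = \frac{o + \left(-3 + 3 \left(-5\right)\right)}{T - 4} = \frac{o - 18}{-4 + T} = \frac{-18 + o}{-4 + T}$)
$-3 + Z{\left(Y{\left(3 \right)},1 \right)} 8 = -3 + \frac{-18 + 1}{-4 + 3 \left(-3 + 3\right)} 8 = -3 + \frac{1}{-4 + 3 \cdot 0} \left(-17\right) 8 = -3 + \frac{1}{-4 + 0} \left(-17\right) 8 = -3 + \frac{1}{-4} \left(-17\right) 8 = -3 + \left(- \frac{1}{4}\right) \left(-17\right) 8 = -3 + \frac{17}{4} \cdot 8 = -3 + 34 = 31$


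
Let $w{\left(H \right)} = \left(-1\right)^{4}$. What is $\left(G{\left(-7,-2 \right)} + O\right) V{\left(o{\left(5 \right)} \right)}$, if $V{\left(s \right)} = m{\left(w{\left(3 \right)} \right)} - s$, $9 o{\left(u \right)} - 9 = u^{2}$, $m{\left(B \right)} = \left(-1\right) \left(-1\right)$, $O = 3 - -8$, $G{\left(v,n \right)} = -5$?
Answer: $- \frac{50}{3} \approx -16.667$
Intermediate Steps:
$w{\left(H \right)} = 1$
$O = 11$ ($O = 3 + 8 = 11$)
$m{\left(B \right)} = 1$
$o{\left(u \right)} = 1 + \frac{u^{2}}{9}$
$V{\left(s \right)} = 1 - s$
$\left(G{\left(-7,-2 \right)} + O\right) V{\left(o{\left(5 \right)} \right)} = \left(-5 + 11\right) \left(1 - \left(1 + \frac{5^{2}}{9}\right)\right) = 6 \left(1 - \left(1 + \frac{1}{9} \cdot 25\right)\right) = 6 \left(1 - \left(1 + \frac{25}{9}\right)\right) = 6 \left(1 - \frac{34}{9}\right) = 6 \left(- \frac{25}{9}\right) = - \frac{50}{3}$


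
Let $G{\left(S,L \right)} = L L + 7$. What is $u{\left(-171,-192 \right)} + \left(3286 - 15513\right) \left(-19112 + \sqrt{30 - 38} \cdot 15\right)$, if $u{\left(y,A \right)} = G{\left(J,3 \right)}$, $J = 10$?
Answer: $233682440 - 366810 i \sqrt{2} \approx 2.3368 \cdot 10^{8} - 5.1875 \cdot 10^{5} i$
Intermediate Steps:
$G{\left(S,L \right)} = 7 + L^{2}$ ($G{\left(S,L \right)} = L^{2} + 7 = 7 + L^{2}$)
$u{\left(y,A \right)} = 16$ ($u{\left(y,A \right)} = 7 + 3^{2} = 7 + 9 = 16$)
$u{\left(-171,-192 \right)} + \left(3286 - 15513\right) \left(-19112 + \sqrt{30 - 38} \cdot 15\right) = 16 + \left(3286 - 15513\right) \left(-19112 + \sqrt{30 - 38} \cdot 15\right) = 16 - 12227 \left(-19112 + \sqrt{-8} \cdot 15\right) = 16 - 12227 \left(-19112 + 2 i \sqrt{2} \cdot 15\right) = 16 - 12227 \left(-19112 + 30 i \sqrt{2}\right) = 16 + \left(233682424 - 366810 i \sqrt{2}\right) = 233682440 - 366810 i \sqrt{2}$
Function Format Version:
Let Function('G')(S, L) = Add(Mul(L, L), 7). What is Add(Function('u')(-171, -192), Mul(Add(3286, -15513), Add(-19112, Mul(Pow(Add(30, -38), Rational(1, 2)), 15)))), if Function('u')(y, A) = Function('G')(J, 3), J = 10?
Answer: Add(233682440, Mul(-366810, I, Pow(2, Rational(1, 2)))) ≈ Add(2.3368e+8, Mul(-5.1875e+5, I))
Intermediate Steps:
Function('G')(S, L) = Add(7, Pow(L, 2)) (Function('G')(S, L) = Add(Pow(L, 2), 7) = Add(7, Pow(L, 2)))
Function('u')(y, A) = 16 (Function('u')(y, A) = Add(7, Pow(3, 2)) = Add(7, 9) = 16)
Add(Function('u')(-171, -192), Mul(Add(3286, -15513), Add(-19112, Mul(Pow(Add(30, -38), Rational(1, 2)), 15)))) = Add(16, Mul(Add(3286, -15513), Add(-19112, Mul(Pow(Add(30, -38), Rational(1, 2)), 15)))) = Add(16, Mul(-12227, Add(-19112, Mul(Pow(-8, Rational(1, 2)), 15)))) = Add(16, Mul(-12227, Add(-19112, Mul(Mul(2, I, Pow(2, Rational(1, 2))), 15)))) = Add(16, Mul(-12227, Add(-19112, Mul(30, I, Pow(2, Rational(1, 2)))))) = Add(16, Add(233682424, Mul(-366810, I, Pow(2, Rational(1, 2))))) = Add(233682440, Mul(-366810, I, Pow(2, Rational(1, 2))))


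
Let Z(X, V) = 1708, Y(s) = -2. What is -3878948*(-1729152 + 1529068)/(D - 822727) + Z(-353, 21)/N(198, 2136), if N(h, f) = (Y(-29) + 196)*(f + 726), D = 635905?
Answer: -61701176769055/14852349 ≈ -4.1543e+6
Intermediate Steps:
N(h, f) = 140844 + 194*f (N(h, f) = (-2 + 196)*(f + 726) = 194*(726 + f) = 140844 + 194*f)
-3878948*(-1729152 + 1529068)/(D - 822727) + Z(-353, 21)/N(198, 2136) = -3878948*(-1729152 + 1529068)/(635905 - 822727) + 1708/(140844 + 194*2136) = -3878948/((-186822/(-200084))) + 1708/(140844 + 414384) = -3878948/((-186822*(-1/200084))) + 1708/555228 = -3878948/93411/100042 + 1708*(1/555228) = -3878948*100042/93411 + 427/138807 = -388057715816/93411 + 427/138807 = -61701176769055/14852349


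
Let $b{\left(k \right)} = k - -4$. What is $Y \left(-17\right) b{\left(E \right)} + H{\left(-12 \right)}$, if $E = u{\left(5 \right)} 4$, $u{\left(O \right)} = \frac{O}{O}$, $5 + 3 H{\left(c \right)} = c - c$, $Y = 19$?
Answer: $- \frac{7757}{3} \approx -2585.7$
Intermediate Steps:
$H{\left(c \right)} = - \frac{5}{3}$ ($H{\left(c \right)} = - \frac{5}{3} + \frac{c - c}{3} = - \frac{5}{3} + \frac{1}{3} \cdot 0 = - \frac{5}{3} + 0 = - \frac{5}{3}$)
$u{\left(O \right)} = 1$
$E = 4$ ($E = 1 \cdot 4 = 4$)
$b{\left(k \right)} = 4 + k$ ($b{\left(k \right)} = k + 4 = 4 + k$)
$Y \left(-17\right) b{\left(E \right)} + H{\left(-12 \right)} = 19 \left(-17\right) \left(4 + 4\right) - \frac{5}{3} = \left(-323\right) 8 - \frac{5}{3} = -2584 - \frac{5}{3} = - \frac{7757}{3}$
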